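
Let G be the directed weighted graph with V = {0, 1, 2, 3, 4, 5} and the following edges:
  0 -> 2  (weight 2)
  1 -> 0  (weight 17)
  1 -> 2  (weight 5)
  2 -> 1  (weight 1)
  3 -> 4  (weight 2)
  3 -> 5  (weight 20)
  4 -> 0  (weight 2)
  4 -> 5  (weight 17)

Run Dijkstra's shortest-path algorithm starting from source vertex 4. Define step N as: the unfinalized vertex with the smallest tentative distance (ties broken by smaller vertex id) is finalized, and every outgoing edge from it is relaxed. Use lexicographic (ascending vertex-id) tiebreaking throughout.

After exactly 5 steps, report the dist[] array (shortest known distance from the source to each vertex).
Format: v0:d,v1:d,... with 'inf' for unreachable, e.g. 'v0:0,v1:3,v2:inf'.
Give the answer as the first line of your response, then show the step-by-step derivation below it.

v0:2,v1:5,v2:4,v3:inf,v4:0,v5:17

step 1: dist = v0:2,v1:inf,v2:inf,v3:inf,v4:0,v5:17
step 2: dist = v0:2,v1:inf,v2:4,v3:inf,v4:0,v5:17
step 3: dist = v0:2,v1:5,v2:4,v3:inf,v4:0,v5:17
step 4: dist = v0:2,v1:5,v2:4,v3:inf,v4:0,v5:17
step 5: dist = v0:2,v1:5,v2:4,v3:inf,v4:0,v5:17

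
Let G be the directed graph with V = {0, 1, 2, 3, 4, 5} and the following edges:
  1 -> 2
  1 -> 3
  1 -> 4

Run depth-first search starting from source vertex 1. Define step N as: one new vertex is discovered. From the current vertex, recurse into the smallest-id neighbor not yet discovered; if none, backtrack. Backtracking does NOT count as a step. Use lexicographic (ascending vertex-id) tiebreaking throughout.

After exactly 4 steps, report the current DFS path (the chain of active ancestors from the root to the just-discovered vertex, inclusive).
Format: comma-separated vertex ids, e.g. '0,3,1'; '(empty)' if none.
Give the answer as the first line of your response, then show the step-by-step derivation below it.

1,4

step 1: discover 1; path=1; order=1
step 2: discover 2; path=1>2; order=1,2
step 3: discover 3; path=1>3; order=1,2,3
step 4: discover 4; path=1>4; order=1,2,3,4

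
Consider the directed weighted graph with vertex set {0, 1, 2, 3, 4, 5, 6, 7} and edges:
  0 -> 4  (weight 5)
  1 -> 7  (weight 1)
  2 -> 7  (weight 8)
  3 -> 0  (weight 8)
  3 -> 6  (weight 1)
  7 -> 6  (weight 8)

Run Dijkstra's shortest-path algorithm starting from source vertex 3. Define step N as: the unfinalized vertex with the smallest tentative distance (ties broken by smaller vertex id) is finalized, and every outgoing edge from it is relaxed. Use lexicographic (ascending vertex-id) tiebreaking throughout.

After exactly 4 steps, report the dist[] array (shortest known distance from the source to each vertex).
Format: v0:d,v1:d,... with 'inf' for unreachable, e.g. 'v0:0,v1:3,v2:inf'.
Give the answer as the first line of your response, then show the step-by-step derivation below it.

v0:8,v1:inf,v2:inf,v3:0,v4:13,v5:inf,v6:1,v7:inf

step 1: dist = v0:8,v1:inf,v2:inf,v3:0,v4:inf,v5:inf,v6:1,v7:inf
step 2: dist = v0:8,v1:inf,v2:inf,v3:0,v4:inf,v5:inf,v6:1,v7:inf
step 3: dist = v0:8,v1:inf,v2:inf,v3:0,v4:13,v5:inf,v6:1,v7:inf
step 4: dist = v0:8,v1:inf,v2:inf,v3:0,v4:13,v5:inf,v6:1,v7:inf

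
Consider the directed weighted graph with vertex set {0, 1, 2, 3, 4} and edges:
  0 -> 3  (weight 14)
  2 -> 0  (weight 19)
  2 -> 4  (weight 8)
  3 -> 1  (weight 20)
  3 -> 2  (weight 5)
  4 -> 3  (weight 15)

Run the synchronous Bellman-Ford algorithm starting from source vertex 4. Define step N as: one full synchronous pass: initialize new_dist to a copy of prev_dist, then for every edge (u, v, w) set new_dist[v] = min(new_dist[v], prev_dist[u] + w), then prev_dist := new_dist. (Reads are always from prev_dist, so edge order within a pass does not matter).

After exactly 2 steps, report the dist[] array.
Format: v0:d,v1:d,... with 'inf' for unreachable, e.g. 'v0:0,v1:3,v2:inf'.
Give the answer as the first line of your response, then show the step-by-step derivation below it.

v0:inf,v1:35,v2:20,v3:15,v4:0

step 1: dist = v0:inf,v1:inf,v2:inf,v3:15,v4:0
step 2: dist = v0:inf,v1:35,v2:20,v3:15,v4:0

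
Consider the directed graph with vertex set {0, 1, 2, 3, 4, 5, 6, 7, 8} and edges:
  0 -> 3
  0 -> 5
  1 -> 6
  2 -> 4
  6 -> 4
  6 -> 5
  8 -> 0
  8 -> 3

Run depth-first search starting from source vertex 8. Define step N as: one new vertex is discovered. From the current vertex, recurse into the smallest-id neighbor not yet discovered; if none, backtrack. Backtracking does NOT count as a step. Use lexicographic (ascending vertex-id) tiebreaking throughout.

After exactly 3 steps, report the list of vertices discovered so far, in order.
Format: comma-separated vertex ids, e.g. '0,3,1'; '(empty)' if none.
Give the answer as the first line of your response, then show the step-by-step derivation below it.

8,0,3

step 1: discover 8; path=8; order=8
step 2: discover 0; path=8>0; order=8,0
step 3: discover 3; path=8>0>3; order=8,0,3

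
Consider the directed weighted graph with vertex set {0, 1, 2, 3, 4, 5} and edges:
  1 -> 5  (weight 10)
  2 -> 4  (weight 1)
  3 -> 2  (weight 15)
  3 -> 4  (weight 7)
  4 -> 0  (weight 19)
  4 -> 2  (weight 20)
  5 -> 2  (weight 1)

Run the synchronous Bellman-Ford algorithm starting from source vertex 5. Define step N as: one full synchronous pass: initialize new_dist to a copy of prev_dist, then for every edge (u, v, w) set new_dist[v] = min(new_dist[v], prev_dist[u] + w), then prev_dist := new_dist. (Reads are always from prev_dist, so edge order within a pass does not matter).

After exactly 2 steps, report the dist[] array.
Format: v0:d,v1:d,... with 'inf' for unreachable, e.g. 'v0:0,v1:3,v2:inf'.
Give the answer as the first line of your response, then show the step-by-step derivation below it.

v0:inf,v1:inf,v2:1,v3:inf,v4:2,v5:0

step 1: dist = v0:inf,v1:inf,v2:1,v3:inf,v4:inf,v5:0
step 2: dist = v0:inf,v1:inf,v2:1,v3:inf,v4:2,v5:0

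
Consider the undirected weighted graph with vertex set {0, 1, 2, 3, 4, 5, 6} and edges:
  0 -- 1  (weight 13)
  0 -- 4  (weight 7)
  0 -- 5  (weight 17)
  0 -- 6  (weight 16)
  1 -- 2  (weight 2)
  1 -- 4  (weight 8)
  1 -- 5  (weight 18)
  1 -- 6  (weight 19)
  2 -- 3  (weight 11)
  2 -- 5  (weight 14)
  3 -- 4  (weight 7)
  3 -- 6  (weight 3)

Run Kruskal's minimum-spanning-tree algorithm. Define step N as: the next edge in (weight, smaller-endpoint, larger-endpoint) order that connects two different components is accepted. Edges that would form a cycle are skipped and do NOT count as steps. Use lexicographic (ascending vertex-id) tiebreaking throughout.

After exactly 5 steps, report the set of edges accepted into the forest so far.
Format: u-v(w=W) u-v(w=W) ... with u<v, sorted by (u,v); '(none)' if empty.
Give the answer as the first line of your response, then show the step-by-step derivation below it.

0-4(w=7) 1-2(w=2) 1-4(w=8) 3-4(w=7) 3-6(w=3)

step 1: add edge 1-2 (w=2); MST = {1-2(w=2)}
step 2: add edge 3-6 (w=3); MST = {1-2(w=2) 3-6(w=3)}
step 3: add edge 0-4 (w=7); MST = {0-4(w=7) 1-2(w=2) 3-6(w=3)}
step 4: add edge 3-4 (w=7); MST = {0-4(w=7) 1-2(w=2) 3-4(w=7) 3-6(w=3)}
step 5: add edge 1-4 (w=8); MST = {0-4(w=7) 1-2(w=2) 1-4(w=8) 3-4(w=7) 3-6(w=3)}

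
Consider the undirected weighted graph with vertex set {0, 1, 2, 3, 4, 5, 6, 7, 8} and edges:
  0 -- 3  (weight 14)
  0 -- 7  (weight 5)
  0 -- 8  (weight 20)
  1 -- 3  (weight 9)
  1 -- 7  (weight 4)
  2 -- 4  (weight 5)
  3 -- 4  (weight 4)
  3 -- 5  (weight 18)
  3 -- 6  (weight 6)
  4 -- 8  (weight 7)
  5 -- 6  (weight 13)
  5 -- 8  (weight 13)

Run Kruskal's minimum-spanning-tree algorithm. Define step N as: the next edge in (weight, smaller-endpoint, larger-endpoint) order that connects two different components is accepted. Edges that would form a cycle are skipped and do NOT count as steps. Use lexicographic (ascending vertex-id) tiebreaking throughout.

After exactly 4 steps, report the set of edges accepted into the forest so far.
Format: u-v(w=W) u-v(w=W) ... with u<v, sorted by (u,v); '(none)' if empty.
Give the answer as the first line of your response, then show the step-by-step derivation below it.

0-7(w=5) 1-7(w=4) 2-4(w=5) 3-4(w=4)

step 1: add edge 1-7 (w=4); MST = {1-7(w=4)}
step 2: add edge 3-4 (w=4); MST = {1-7(w=4) 3-4(w=4)}
step 3: add edge 0-7 (w=5); MST = {0-7(w=5) 1-7(w=4) 3-4(w=4)}
step 4: add edge 2-4 (w=5); MST = {0-7(w=5) 1-7(w=4) 2-4(w=5) 3-4(w=4)}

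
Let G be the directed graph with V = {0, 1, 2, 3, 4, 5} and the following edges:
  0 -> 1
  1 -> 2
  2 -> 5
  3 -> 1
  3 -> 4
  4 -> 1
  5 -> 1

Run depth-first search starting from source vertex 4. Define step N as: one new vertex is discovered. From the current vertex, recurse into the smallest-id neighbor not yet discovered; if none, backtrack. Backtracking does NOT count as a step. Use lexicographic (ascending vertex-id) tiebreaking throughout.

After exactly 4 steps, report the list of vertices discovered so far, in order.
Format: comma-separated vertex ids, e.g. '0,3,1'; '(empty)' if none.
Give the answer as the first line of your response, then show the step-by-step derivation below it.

4,1,2,5

step 1: discover 4; path=4; order=4
step 2: discover 1; path=4>1; order=4,1
step 3: discover 2; path=4>1>2; order=4,1,2
step 4: discover 5; path=4>1>2>5; order=4,1,2,5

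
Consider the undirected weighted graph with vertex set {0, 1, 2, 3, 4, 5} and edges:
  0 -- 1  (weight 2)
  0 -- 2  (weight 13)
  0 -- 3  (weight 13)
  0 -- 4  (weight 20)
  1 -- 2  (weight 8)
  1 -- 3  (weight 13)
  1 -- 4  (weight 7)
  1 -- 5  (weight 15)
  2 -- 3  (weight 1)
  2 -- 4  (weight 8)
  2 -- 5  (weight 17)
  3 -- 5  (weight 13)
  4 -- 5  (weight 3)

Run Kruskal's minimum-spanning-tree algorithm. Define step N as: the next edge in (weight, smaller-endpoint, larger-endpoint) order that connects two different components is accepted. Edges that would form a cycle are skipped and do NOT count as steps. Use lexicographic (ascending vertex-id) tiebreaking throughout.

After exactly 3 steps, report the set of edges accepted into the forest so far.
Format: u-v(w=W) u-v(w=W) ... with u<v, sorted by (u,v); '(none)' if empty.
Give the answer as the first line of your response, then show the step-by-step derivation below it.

0-1(w=2) 2-3(w=1) 4-5(w=3)

step 1: add edge 2-3 (w=1); MST = {2-3(w=1)}
step 2: add edge 0-1 (w=2); MST = {0-1(w=2) 2-3(w=1)}
step 3: add edge 4-5 (w=3); MST = {0-1(w=2) 2-3(w=1) 4-5(w=3)}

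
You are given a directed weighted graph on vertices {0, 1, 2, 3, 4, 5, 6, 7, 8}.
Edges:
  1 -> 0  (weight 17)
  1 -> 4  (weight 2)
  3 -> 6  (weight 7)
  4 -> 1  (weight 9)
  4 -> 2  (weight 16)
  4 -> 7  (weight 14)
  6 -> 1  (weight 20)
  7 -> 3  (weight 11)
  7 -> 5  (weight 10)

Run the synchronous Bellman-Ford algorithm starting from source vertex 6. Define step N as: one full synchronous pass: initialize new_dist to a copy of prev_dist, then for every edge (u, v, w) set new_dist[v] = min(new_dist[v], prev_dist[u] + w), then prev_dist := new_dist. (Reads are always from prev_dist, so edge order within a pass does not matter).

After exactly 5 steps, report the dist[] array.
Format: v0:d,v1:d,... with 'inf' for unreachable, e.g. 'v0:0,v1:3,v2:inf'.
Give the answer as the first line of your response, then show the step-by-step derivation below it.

v0:37,v1:20,v2:38,v3:47,v4:22,v5:46,v6:0,v7:36,v8:inf

step 1: dist = v0:inf,v1:20,v2:inf,v3:inf,v4:inf,v5:inf,v6:0,v7:inf,v8:inf
step 2: dist = v0:37,v1:20,v2:inf,v3:inf,v4:22,v5:inf,v6:0,v7:inf,v8:inf
step 3: dist = v0:37,v1:20,v2:38,v3:inf,v4:22,v5:inf,v6:0,v7:36,v8:inf
step 4: dist = v0:37,v1:20,v2:38,v3:47,v4:22,v5:46,v6:0,v7:36,v8:inf
step 5: dist = v0:37,v1:20,v2:38,v3:47,v4:22,v5:46,v6:0,v7:36,v8:inf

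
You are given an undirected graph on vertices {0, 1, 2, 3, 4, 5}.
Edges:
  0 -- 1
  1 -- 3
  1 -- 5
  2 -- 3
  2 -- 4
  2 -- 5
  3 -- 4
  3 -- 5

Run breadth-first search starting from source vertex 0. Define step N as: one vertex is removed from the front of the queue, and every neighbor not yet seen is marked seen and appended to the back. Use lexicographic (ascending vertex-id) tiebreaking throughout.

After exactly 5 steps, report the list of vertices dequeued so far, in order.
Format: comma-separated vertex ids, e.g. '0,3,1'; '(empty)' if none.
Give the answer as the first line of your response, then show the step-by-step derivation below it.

0,1,3,5,2

step 1: dequeue 0; queue=[1]; order=0
step 2: dequeue 1; queue=[3,5]; order=0,1
step 3: dequeue 3; queue=[5,2,4]; order=0,1,3
step 4: dequeue 5; queue=[2,4]; order=0,1,3,5
step 5: dequeue 2; queue=[4]; order=0,1,3,5,2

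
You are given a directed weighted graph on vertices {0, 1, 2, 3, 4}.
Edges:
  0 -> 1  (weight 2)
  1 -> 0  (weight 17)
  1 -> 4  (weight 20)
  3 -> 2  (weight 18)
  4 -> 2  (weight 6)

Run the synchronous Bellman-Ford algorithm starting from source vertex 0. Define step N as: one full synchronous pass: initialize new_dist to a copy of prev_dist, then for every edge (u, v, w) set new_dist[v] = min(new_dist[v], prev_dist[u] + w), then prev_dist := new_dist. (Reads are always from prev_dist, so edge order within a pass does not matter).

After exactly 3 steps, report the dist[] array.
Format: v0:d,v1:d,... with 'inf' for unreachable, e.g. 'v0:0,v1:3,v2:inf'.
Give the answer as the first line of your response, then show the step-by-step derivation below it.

v0:0,v1:2,v2:28,v3:inf,v4:22

step 1: dist = v0:0,v1:2,v2:inf,v3:inf,v4:inf
step 2: dist = v0:0,v1:2,v2:inf,v3:inf,v4:22
step 3: dist = v0:0,v1:2,v2:28,v3:inf,v4:22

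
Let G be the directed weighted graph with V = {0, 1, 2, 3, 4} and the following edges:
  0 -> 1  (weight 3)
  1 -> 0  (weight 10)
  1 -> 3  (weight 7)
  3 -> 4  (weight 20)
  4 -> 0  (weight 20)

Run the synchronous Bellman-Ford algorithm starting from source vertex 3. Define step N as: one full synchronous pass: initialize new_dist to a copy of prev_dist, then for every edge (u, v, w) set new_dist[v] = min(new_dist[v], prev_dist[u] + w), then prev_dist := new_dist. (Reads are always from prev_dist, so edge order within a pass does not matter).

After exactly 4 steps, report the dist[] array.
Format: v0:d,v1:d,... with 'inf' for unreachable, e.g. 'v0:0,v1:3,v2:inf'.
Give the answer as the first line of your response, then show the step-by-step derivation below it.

v0:40,v1:43,v2:inf,v3:0,v4:20

step 1: dist = v0:inf,v1:inf,v2:inf,v3:0,v4:20
step 2: dist = v0:40,v1:inf,v2:inf,v3:0,v4:20
step 3: dist = v0:40,v1:43,v2:inf,v3:0,v4:20
step 4: dist = v0:40,v1:43,v2:inf,v3:0,v4:20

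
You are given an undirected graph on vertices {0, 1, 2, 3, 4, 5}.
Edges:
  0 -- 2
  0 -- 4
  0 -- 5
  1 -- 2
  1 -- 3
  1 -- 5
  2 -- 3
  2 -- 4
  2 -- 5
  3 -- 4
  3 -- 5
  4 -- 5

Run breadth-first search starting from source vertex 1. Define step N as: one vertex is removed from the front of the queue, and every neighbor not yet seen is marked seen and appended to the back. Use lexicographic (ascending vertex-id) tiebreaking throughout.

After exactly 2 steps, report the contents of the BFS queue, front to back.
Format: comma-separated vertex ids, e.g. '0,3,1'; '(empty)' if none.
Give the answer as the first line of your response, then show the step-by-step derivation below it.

3,5,0,4

step 1: dequeue 1; queue=[2,3,5]; order=1
step 2: dequeue 2; queue=[3,5,0,4]; order=1,2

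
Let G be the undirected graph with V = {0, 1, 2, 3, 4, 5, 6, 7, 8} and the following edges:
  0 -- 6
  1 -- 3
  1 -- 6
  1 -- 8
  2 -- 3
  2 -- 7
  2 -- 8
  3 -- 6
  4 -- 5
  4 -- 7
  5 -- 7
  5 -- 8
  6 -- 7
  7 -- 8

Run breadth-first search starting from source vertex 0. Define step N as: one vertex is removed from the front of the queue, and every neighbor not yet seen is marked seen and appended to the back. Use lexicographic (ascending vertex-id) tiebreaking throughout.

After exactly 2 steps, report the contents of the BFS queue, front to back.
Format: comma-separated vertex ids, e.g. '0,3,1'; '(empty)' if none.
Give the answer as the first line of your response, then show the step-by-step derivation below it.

1,3,7

step 1: dequeue 0; queue=[6]; order=0
step 2: dequeue 6; queue=[1,3,7]; order=0,6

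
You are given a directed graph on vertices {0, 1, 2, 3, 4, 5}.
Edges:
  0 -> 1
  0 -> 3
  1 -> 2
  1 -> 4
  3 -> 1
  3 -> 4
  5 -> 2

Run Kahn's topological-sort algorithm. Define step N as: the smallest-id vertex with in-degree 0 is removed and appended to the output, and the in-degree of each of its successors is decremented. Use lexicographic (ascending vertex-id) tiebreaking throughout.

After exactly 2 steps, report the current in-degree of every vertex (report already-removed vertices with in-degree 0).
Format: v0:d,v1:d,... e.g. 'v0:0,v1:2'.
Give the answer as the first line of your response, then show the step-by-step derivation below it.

v0:0,v1:0,v2:2,v3:0,v4:1,v5:0

step 1: output 0; order=[0]; indeg=(0,1,2,0,2,0)
step 2: output 3; order=[0,3]; indeg=(0,0,2,0,1,0)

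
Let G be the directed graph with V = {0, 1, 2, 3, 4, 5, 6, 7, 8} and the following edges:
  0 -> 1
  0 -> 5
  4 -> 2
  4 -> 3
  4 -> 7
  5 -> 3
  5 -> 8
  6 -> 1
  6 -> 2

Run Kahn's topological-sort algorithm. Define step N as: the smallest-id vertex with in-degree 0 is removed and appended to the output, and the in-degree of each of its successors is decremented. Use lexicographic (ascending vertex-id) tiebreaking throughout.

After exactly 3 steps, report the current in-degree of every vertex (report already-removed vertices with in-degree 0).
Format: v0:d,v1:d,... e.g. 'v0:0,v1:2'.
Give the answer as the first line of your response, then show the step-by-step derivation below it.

v0:0,v1:1,v2:1,v3:0,v4:0,v5:0,v6:0,v7:0,v8:0

step 1: output 0; order=[0]; indeg=(0,1,2,2,0,0,0,1,1)
step 2: output 4; order=[0,4]; indeg=(0,1,1,1,0,0,0,0,1)
step 3: output 5; order=[0,4,5]; indeg=(0,1,1,0,0,0,0,0,0)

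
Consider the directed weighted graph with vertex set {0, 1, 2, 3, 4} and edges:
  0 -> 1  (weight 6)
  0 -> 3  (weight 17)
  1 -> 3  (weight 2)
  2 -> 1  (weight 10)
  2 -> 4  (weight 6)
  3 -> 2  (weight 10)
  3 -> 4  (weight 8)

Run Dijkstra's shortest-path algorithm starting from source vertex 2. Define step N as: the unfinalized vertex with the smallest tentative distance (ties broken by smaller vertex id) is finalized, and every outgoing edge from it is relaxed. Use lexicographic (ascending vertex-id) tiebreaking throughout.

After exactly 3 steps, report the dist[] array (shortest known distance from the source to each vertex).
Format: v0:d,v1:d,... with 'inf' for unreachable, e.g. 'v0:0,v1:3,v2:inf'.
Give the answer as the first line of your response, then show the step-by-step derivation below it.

v0:inf,v1:10,v2:0,v3:12,v4:6

step 1: dist = v0:inf,v1:10,v2:0,v3:inf,v4:6
step 2: dist = v0:inf,v1:10,v2:0,v3:inf,v4:6
step 3: dist = v0:inf,v1:10,v2:0,v3:12,v4:6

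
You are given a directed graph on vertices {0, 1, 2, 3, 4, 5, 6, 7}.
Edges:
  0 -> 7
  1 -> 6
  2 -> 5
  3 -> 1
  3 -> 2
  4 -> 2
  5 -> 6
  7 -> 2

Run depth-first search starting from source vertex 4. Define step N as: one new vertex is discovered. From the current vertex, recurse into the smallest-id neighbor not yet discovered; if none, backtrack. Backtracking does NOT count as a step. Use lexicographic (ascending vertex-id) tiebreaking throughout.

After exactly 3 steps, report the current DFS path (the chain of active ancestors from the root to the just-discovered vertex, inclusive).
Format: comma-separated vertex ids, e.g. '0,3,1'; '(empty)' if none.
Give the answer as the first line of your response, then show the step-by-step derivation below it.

4,2,5

step 1: discover 4; path=4; order=4
step 2: discover 2; path=4>2; order=4,2
step 3: discover 5; path=4>2>5; order=4,2,5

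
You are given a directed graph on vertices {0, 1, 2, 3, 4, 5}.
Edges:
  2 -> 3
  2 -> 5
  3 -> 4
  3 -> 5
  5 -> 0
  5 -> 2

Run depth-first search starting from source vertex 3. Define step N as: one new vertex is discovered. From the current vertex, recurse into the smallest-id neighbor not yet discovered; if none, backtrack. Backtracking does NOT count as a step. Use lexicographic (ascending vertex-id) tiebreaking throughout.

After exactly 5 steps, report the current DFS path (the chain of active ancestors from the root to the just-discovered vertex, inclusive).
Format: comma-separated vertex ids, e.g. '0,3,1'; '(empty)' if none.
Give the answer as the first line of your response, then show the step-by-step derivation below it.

3,5,2

step 1: discover 3; path=3; order=3
step 2: discover 4; path=3>4; order=3,4
step 3: discover 5; path=3>5; order=3,4,5
step 4: discover 0; path=3>5>0; order=3,4,5,0
step 5: discover 2; path=3>5>2; order=3,4,5,0,2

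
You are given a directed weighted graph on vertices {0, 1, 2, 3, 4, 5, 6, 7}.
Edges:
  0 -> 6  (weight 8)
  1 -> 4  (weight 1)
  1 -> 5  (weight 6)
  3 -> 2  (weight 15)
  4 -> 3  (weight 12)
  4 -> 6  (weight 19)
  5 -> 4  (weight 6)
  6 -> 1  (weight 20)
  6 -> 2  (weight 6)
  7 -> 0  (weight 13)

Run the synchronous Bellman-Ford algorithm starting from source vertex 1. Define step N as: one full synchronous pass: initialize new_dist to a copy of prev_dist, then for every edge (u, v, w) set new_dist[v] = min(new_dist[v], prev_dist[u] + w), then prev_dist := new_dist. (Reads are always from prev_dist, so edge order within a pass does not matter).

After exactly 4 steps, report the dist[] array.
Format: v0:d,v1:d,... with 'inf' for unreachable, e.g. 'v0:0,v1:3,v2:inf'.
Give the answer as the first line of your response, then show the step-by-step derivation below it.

v0:inf,v1:0,v2:26,v3:13,v4:1,v5:6,v6:20,v7:inf

step 1: dist = v0:inf,v1:0,v2:inf,v3:inf,v4:1,v5:6,v6:inf,v7:inf
step 2: dist = v0:inf,v1:0,v2:inf,v3:13,v4:1,v5:6,v6:20,v7:inf
step 3: dist = v0:inf,v1:0,v2:26,v3:13,v4:1,v5:6,v6:20,v7:inf
step 4: dist = v0:inf,v1:0,v2:26,v3:13,v4:1,v5:6,v6:20,v7:inf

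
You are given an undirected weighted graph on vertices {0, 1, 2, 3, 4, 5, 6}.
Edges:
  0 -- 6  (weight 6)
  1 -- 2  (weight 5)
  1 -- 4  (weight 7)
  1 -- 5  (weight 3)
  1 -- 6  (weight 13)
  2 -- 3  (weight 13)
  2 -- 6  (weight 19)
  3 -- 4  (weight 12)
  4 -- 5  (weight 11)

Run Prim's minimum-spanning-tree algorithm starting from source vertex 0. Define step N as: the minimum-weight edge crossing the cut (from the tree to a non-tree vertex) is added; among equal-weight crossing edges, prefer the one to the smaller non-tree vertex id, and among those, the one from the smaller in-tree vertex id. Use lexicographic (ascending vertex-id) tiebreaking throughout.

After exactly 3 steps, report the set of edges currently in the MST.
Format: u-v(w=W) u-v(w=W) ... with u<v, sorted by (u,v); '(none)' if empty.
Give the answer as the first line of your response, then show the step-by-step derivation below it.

0-6(w=6) 1-5(w=3) 1-6(w=13)

step 1: add edge 0-6 (w=6); MST = {0-6(w=6)}
step 2: add edge 1-6 (w=13); MST = {0-6(w=6) 1-6(w=13)}
step 3: add edge 1-5 (w=3); MST = {0-6(w=6) 1-5(w=3) 1-6(w=13)}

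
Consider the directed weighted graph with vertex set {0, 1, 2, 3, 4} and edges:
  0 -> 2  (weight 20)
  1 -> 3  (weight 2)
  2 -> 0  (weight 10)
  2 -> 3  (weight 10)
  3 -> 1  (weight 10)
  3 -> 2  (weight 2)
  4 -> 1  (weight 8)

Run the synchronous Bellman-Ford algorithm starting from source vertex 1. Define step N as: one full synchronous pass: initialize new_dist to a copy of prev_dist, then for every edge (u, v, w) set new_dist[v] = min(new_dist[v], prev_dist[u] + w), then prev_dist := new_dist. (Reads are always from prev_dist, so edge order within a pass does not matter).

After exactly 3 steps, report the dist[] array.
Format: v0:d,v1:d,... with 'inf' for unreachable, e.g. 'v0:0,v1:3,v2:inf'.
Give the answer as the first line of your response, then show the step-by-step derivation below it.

v0:14,v1:0,v2:4,v3:2,v4:inf

step 1: dist = v0:inf,v1:0,v2:inf,v3:2,v4:inf
step 2: dist = v0:inf,v1:0,v2:4,v3:2,v4:inf
step 3: dist = v0:14,v1:0,v2:4,v3:2,v4:inf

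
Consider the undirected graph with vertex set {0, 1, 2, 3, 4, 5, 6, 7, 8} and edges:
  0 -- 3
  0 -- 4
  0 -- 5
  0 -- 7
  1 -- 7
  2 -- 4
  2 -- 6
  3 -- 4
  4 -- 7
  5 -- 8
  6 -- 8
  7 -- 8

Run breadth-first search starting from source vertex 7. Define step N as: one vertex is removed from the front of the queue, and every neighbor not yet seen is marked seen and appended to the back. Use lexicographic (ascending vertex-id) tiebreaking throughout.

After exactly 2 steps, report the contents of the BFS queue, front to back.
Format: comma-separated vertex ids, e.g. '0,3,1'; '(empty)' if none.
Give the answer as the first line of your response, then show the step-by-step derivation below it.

1,4,8,3,5

step 1: dequeue 7; queue=[0,1,4,8]; order=7
step 2: dequeue 0; queue=[1,4,8,3,5]; order=7,0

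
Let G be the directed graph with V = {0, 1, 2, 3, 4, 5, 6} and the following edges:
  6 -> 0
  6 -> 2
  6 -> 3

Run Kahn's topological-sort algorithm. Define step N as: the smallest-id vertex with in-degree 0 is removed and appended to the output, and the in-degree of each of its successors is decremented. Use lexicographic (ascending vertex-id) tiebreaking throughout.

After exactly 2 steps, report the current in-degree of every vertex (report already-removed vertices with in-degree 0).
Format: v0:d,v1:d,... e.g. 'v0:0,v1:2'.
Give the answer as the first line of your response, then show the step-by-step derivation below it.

v0:1,v1:0,v2:1,v3:1,v4:0,v5:0,v6:0

step 1: output 1; order=[1]; indeg=(1,0,1,1,0,0,0)
step 2: output 4; order=[1,4]; indeg=(1,0,1,1,0,0,0)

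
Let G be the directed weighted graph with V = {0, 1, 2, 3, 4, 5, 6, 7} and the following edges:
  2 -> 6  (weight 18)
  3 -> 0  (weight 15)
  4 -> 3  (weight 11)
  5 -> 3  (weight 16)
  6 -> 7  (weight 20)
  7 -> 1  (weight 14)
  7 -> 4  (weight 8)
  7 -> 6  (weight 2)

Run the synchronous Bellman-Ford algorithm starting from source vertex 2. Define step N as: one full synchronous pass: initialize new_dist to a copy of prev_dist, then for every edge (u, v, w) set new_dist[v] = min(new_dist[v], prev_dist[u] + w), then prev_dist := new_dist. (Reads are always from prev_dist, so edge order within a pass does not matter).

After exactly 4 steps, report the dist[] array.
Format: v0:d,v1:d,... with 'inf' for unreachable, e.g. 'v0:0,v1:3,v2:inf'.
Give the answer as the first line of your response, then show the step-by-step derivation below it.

v0:inf,v1:52,v2:0,v3:57,v4:46,v5:inf,v6:18,v7:38

step 1: dist = v0:inf,v1:inf,v2:0,v3:inf,v4:inf,v5:inf,v6:18,v7:inf
step 2: dist = v0:inf,v1:inf,v2:0,v3:inf,v4:inf,v5:inf,v6:18,v7:38
step 3: dist = v0:inf,v1:52,v2:0,v3:inf,v4:46,v5:inf,v6:18,v7:38
step 4: dist = v0:inf,v1:52,v2:0,v3:57,v4:46,v5:inf,v6:18,v7:38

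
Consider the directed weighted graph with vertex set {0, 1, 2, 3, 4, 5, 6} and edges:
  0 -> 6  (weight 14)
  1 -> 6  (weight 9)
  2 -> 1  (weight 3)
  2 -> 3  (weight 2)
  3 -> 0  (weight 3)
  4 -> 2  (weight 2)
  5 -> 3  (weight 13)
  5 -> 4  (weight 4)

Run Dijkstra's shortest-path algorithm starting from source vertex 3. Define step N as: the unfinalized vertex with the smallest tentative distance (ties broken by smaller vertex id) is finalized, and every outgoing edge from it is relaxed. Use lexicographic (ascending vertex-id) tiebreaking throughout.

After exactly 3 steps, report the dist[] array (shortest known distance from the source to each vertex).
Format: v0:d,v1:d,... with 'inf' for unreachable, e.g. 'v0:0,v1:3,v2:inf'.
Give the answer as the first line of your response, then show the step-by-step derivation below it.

v0:3,v1:inf,v2:inf,v3:0,v4:inf,v5:inf,v6:17

step 1: dist = v0:3,v1:inf,v2:inf,v3:0,v4:inf,v5:inf,v6:inf
step 2: dist = v0:3,v1:inf,v2:inf,v3:0,v4:inf,v5:inf,v6:17
step 3: dist = v0:3,v1:inf,v2:inf,v3:0,v4:inf,v5:inf,v6:17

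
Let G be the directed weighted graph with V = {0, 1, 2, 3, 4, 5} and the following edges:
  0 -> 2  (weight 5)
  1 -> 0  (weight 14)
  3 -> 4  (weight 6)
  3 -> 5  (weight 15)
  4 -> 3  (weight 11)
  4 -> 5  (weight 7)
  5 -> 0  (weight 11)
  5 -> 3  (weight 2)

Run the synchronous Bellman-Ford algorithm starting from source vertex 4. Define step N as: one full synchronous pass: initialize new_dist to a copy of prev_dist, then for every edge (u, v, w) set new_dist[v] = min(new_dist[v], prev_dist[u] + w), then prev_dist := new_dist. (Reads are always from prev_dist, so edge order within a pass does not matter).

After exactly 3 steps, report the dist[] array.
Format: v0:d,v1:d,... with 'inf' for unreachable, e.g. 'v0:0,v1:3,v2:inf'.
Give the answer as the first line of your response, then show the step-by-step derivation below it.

v0:18,v1:inf,v2:23,v3:9,v4:0,v5:7

step 1: dist = v0:inf,v1:inf,v2:inf,v3:11,v4:0,v5:7
step 2: dist = v0:18,v1:inf,v2:inf,v3:9,v4:0,v5:7
step 3: dist = v0:18,v1:inf,v2:23,v3:9,v4:0,v5:7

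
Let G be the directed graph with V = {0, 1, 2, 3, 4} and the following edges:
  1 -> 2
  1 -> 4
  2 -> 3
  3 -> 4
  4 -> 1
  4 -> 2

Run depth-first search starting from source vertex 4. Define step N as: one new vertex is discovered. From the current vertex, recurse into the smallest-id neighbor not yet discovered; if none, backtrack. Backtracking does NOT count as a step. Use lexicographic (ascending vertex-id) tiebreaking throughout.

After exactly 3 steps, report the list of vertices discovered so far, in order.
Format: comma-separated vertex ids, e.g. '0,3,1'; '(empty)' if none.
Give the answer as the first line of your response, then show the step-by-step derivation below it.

4,1,2

step 1: discover 4; path=4; order=4
step 2: discover 1; path=4>1; order=4,1
step 3: discover 2; path=4>1>2; order=4,1,2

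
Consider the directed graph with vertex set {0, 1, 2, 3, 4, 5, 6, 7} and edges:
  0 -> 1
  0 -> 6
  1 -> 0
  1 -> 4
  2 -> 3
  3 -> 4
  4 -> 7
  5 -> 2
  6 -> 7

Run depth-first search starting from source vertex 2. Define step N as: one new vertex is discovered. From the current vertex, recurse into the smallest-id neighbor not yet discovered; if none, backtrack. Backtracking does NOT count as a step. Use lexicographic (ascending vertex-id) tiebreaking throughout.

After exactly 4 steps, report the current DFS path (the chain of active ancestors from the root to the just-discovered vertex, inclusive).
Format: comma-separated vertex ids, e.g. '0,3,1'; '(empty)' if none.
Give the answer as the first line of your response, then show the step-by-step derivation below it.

2,3,4,7

step 1: discover 2; path=2; order=2
step 2: discover 3; path=2>3; order=2,3
step 3: discover 4; path=2>3>4; order=2,3,4
step 4: discover 7; path=2>3>4>7; order=2,3,4,7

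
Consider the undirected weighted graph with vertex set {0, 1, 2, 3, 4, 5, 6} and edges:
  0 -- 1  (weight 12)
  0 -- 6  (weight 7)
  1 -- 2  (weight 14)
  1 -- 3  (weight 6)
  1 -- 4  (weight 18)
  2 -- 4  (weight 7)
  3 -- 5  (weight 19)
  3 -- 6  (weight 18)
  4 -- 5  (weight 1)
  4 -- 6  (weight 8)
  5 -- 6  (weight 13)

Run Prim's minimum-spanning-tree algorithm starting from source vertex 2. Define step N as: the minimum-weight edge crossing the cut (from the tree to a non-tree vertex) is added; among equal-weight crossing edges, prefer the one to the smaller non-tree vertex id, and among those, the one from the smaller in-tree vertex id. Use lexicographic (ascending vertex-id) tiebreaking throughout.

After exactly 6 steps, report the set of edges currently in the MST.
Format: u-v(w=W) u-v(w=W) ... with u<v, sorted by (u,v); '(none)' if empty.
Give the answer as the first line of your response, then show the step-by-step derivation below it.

0-1(w=12) 0-6(w=7) 1-3(w=6) 2-4(w=7) 4-5(w=1) 4-6(w=8)

step 1: add edge 2-4 (w=7); MST = {2-4(w=7)}
step 2: add edge 4-5 (w=1); MST = {2-4(w=7) 4-5(w=1)}
step 3: add edge 4-6 (w=8); MST = {2-4(w=7) 4-5(w=1) 4-6(w=8)}
step 4: add edge 0-6 (w=7); MST = {0-6(w=7) 2-4(w=7) 4-5(w=1) 4-6(w=8)}
step 5: add edge 0-1 (w=12); MST = {0-1(w=12) 0-6(w=7) 2-4(w=7) 4-5(w=1) 4-6(w=8)}
step 6: add edge 1-3 (w=6); MST = {0-1(w=12) 0-6(w=7) 1-3(w=6) 2-4(w=7) 4-5(w=1) 4-6(w=8)}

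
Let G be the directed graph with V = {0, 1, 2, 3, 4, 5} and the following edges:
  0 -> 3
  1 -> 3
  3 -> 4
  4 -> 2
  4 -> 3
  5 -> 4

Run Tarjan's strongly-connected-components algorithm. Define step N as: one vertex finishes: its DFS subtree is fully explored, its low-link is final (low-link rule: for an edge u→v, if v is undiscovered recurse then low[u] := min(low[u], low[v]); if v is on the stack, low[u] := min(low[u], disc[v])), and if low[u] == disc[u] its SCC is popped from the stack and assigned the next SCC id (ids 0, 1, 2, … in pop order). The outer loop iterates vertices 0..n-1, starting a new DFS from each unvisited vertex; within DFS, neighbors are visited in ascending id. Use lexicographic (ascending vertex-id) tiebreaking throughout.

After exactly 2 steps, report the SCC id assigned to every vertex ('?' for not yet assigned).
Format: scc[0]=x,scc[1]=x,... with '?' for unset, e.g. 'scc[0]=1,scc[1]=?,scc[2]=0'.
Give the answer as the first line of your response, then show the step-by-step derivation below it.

scc[0]=?,scc[1]=?,scc[2]=0,scc[3]=?,scc[4]=?,scc[5]=?

step 1: low=(low[0]=0,low[1]=?,low[2]=3,low[3]=1,low[4]=2,low[5]=?); scc=(scc[0]=?,scc[1]=?,scc[2]=0,scc[3]=?,scc[4]=?,scc[5]=?)
step 2: low=(low[0]=0,low[1]=?,low[2]=3,low[3]=1,low[4]=1,low[5]=?); scc=(scc[0]=?,scc[1]=?,scc[2]=0,scc[3]=?,scc[4]=?,scc[5]=?)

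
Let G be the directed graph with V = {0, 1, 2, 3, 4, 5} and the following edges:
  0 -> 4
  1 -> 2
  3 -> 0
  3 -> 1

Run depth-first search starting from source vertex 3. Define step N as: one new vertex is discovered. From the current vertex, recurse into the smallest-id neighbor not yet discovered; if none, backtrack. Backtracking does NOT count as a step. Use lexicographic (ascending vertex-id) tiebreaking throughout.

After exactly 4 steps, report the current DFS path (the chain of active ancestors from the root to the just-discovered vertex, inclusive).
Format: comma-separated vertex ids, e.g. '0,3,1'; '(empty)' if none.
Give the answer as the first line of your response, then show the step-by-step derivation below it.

3,1

step 1: discover 3; path=3; order=3
step 2: discover 0; path=3>0; order=3,0
step 3: discover 4; path=3>0>4; order=3,0,4
step 4: discover 1; path=3>1; order=3,0,4,1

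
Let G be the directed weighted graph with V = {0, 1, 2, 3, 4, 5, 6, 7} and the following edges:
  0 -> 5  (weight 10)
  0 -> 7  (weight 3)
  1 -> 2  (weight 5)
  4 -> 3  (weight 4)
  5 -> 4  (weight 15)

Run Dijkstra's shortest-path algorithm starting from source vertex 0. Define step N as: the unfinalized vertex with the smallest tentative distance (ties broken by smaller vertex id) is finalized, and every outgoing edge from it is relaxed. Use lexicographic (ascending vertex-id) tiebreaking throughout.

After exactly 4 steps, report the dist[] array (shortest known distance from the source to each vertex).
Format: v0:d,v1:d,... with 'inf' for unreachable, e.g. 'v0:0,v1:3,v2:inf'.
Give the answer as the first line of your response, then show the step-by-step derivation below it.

v0:0,v1:inf,v2:inf,v3:29,v4:25,v5:10,v6:inf,v7:3

step 1: dist = v0:0,v1:inf,v2:inf,v3:inf,v4:inf,v5:10,v6:inf,v7:3
step 2: dist = v0:0,v1:inf,v2:inf,v3:inf,v4:inf,v5:10,v6:inf,v7:3
step 3: dist = v0:0,v1:inf,v2:inf,v3:inf,v4:25,v5:10,v6:inf,v7:3
step 4: dist = v0:0,v1:inf,v2:inf,v3:29,v4:25,v5:10,v6:inf,v7:3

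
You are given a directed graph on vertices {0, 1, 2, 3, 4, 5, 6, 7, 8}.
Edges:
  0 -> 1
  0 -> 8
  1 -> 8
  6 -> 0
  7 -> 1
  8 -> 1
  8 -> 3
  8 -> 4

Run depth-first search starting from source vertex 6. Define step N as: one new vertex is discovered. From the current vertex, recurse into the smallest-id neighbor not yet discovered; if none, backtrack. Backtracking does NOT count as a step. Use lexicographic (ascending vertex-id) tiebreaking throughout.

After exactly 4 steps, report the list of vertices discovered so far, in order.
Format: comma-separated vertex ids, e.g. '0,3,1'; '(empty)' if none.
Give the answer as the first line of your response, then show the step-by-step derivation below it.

6,0,1,8

step 1: discover 6; path=6; order=6
step 2: discover 0; path=6>0; order=6,0
step 3: discover 1; path=6>0>1; order=6,0,1
step 4: discover 8; path=6>0>1>8; order=6,0,1,8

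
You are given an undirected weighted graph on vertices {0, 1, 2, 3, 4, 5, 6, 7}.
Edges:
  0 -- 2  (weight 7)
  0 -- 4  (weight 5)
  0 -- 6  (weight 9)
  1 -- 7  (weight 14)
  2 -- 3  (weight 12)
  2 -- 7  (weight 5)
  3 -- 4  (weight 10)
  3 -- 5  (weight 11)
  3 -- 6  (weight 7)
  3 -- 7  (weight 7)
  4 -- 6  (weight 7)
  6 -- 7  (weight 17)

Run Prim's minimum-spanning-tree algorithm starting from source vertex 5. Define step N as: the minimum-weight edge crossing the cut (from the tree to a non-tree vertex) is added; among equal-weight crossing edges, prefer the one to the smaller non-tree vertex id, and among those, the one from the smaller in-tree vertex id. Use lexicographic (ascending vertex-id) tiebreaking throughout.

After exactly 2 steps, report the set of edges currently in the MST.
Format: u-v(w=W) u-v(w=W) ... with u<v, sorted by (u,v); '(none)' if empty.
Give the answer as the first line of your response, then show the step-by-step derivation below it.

3-5(w=11) 3-6(w=7)

step 1: add edge 3-5 (w=11); MST = {3-5(w=11)}
step 2: add edge 3-6 (w=7); MST = {3-5(w=11) 3-6(w=7)}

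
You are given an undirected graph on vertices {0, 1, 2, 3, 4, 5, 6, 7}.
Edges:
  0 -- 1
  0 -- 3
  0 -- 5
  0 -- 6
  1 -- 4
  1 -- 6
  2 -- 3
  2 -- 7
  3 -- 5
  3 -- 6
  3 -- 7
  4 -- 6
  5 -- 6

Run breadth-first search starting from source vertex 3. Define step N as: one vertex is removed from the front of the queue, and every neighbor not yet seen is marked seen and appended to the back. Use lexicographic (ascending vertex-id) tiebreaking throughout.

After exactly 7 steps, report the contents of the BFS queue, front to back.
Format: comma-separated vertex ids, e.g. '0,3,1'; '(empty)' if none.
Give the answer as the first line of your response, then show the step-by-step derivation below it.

4

step 1: dequeue 3; queue=[0,2,5,6,7]; order=3
step 2: dequeue 0; queue=[2,5,6,7,1]; order=3,0
step 3: dequeue 2; queue=[5,6,7,1]; order=3,0,2
step 4: dequeue 5; queue=[6,7,1]; order=3,0,2,5
step 5: dequeue 6; queue=[7,1,4]; order=3,0,2,5,6
step 6: dequeue 7; queue=[1,4]; order=3,0,2,5,6,7
step 7: dequeue 1; queue=[4]; order=3,0,2,5,6,7,1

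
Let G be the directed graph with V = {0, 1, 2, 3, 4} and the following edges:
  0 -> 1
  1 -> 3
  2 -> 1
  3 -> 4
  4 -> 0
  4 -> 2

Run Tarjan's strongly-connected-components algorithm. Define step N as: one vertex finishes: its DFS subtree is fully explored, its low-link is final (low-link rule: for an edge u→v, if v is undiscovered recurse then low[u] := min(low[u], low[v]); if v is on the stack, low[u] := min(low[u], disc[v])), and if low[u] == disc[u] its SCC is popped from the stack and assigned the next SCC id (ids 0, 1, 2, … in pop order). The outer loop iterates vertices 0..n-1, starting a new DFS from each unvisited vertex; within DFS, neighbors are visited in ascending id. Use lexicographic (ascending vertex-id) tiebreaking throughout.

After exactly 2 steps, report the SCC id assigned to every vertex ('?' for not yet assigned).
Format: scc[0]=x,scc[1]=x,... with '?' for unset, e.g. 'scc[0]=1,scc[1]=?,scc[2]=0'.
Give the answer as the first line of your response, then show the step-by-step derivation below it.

scc[0]=?,scc[1]=?,scc[2]=?,scc[3]=?,scc[4]=?

step 1: low=(low[0]=0,low[1]=1,low[2]=1,low[3]=2,low[4]=0); scc=(scc[0]=?,scc[1]=?,scc[2]=?,scc[3]=?,scc[4]=?)
step 2: low=(low[0]=0,low[1]=1,low[2]=1,low[3]=2,low[4]=0); scc=(scc[0]=?,scc[1]=?,scc[2]=?,scc[3]=?,scc[4]=?)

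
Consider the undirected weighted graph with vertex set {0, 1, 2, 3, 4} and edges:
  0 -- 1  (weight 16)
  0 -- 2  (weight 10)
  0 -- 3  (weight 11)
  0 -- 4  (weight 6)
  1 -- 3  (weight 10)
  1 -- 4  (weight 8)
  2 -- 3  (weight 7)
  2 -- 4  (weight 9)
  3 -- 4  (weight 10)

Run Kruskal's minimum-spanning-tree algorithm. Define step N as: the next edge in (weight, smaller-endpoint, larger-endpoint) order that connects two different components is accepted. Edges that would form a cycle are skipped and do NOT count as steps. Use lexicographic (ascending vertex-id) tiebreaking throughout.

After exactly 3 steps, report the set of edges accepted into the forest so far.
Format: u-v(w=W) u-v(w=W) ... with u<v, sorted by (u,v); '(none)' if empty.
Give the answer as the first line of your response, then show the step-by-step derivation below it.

0-4(w=6) 1-4(w=8) 2-3(w=7)

step 1: add edge 0-4 (w=6); MST = {0-4(w=6)}
step 2: add edge 2-3 (w=7); MST = {0-4(w=6) 2-3(w=7)}
step 3: add edge 1-4 (w=8); MST = {0-4(w=6) 1-4(w=8) 2-3(w=7)}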